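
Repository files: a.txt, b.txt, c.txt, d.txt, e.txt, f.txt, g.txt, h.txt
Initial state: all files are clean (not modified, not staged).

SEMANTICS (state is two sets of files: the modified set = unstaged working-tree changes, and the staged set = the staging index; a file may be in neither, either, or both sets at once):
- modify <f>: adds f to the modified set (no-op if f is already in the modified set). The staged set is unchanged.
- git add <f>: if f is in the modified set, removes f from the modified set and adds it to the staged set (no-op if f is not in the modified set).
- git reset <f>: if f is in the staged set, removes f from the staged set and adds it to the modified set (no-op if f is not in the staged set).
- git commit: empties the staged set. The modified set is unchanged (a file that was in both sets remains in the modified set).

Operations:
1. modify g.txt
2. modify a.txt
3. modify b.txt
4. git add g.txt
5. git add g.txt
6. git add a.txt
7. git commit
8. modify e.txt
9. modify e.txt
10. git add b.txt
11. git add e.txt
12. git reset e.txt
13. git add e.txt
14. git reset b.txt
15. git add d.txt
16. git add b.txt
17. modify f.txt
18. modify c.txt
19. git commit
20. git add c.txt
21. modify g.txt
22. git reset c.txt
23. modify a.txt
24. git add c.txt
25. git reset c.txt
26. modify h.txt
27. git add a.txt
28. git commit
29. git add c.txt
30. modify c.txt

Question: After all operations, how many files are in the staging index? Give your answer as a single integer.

After op 1 (modify g.txt): modified={g.txt} staged={none}
After op 2 (modify a.txt): modified={a.txt, g.txt} staged={none}
After op 3 (modify b.txt): modified={a.txt, b.txt, g.txt} staged={none}
After op 4 (git add g.txt): modified={a.txt, b.txt} staged={g.txt}
After op 5 (git add g.txt): modified={a.txt, b.txt} staged={g.txt}
After op 6 (git add a.txt): modified={b.txt} staged={a.txt, g.txt}
After op 7 (git commit): modified={b.txt} staged={none}
After op 8 (modify e.txt): modified={b.txt, e.txt} staged={none}
After op 9 (modify e.txt): modified={b.txt, e.txt} staged={none}
After op 10 (git add b.txt): modified={e.txt} staged={b.txt}
After op 11 (git add e.txt): modified={none} staged={b.txt, e.txt}
After op 12 (git reset e.txt): modified={e.txt} staged={b.txt}
After op 13 (git add e.txt): modified={none} staged={b.txt, e.txt}
After op 14 (git reset b.txt): modified={b.txt} staged={e.txt}
After op 15 (git add d.txt): modified={b.txt} staged={e.txt}
After op 16 (git add b.txt): modified={none} staged={b.txt, e.txt}
After op 17 (modify f.txt): modified={f.txt} staged={b.txt, e.txt}
After op 18 (modify c.txt): modified={c.txt, f.txt} staged={b.txt, e.txt}
After op 19 (git commit): modified={c.txt, f.txt} staged={none}
After op 20 (git add c.txt): modified={f.txt} staged={c.txt}
After op 21 (modify g.txt): modified={f.txt, g.txt} staged={c.txt}
After op 22 (git reset c.txt): modified={c.txt, f.txt, g.txt} staged={none}
After op 23 (modify a.txt): modified={a.txt, c.txt, f.txt, g.txt} staged={none}
After op 24 (git add c.txt): modified={a.txt, f.txt, g.txt} staged={c.txt}
After op 25 (git reset c.txt): modified={a.txt, c.txt, f.txt, g.txt} staged={none}
After op 26 (modify h.txt): modified={a.txt, c.txt, f.txt, g.txt, h.txt} staged={none}
After op 27 (git add a.txt): modified={c.txt, f.txt, g.txt, h.txt} staged={a.txt}
After op 28 (git commit): modified={c.txt, f.txt, g.txt, h.txt} staged={none}
After op 29 (git add c.txt): modified={f.txt, g.txt, h.txt} staged={c.txt}
After op 30 (modify c.txt): modified={c.txt, f.txt, g.txt, h.txt} staged={c.txt}
Final staged set: {c.txt} -> count=1

Answer: 1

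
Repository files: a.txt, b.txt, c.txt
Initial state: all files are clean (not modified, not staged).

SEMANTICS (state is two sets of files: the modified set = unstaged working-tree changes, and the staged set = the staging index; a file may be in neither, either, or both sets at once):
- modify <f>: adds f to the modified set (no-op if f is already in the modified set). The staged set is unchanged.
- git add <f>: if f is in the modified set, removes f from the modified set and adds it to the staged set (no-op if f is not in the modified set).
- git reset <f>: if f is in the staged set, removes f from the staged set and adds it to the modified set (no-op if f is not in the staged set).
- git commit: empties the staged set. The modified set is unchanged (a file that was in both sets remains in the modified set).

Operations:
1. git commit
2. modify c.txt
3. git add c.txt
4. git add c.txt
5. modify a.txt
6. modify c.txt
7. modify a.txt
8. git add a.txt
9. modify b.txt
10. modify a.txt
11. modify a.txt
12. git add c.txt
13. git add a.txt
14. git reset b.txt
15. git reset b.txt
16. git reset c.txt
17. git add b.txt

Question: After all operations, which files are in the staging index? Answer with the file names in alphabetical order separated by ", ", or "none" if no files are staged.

Answer: a.txt, b.txt

Derivation:
After op 1 (git commit): modified={none} staged={none}
After op 2 (modify c.txt): modified={c.txt} staged={none}
After op 3 (git add c.txt): modified={none} staged={c.txt}
After op 4 (git add c.txt): modified={none} staged={c.txt}
After op 5 (modify a.txt): modified={a.txt} staged={c.txt}
After op 6 (modify c.txt): modified={a.txt, c.txt} staged={c.txt}
After op 7 (modify a.txt): modified={a.txt, c.txt} staged={c.txt}
After op 8 (git add a.txt): modified={c.txt} staged={a.txt, c.txt}
After op 9 (modify b.txt): modified={b.txt, c.txt} staged={a.txt, c.txt}
After op 10 (modify a.txt): modified={a.txt, b.txt, c.txt} staged={a.txt, c.txt}
After op 11 (modify a.txt): modified={a.txt, b.txt, c.txt} staged={a.txt, c.txt}
After op 12 (git add c.txt): modified={a.txt, b.txt} staged={a.txt, c.txt}
After op 13 (git add a.txt): modified={b.txt} staged={a.txt, c.txt}
After op 14 (git reset b.txt): modified={b.txt} staged={a.txt, c.txt}
After op 15 (git reset b.txt): modified={b.txt} staged={a.txt, c.txt}
After op 16 (git reset c.txt): modified={b.txt, c.txt} staged={a.txt}
After op 17 (git add b.txt): modified={c.txt} staged={a.txt, b.txt}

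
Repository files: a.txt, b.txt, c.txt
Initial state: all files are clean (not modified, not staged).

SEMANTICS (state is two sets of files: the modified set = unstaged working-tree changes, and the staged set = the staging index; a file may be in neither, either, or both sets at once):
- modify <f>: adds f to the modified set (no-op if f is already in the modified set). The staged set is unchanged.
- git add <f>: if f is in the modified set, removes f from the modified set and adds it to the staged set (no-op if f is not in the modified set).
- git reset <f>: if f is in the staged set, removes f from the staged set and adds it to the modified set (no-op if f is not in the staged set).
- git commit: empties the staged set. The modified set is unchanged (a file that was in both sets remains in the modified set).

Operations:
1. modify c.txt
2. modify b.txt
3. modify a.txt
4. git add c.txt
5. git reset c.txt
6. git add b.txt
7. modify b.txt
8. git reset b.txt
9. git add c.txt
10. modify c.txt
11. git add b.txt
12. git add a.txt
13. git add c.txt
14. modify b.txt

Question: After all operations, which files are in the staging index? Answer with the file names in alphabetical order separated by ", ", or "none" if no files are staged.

Answer: a.txt, b.txt, c.txt

Derivation:
After op 1 (modify c.txt): modified={c.txt} staged={none}
After op 2 (modify b.txt): modified={b.txt, c.txt} staged={none}
After op 3 (modify a.txt): modified={a.txt, b.txt, c.txt} staged={none}
After op 4 (git add c.txt): modified={a.txt, b.txt} staged={c.txt}
After op 5 (git reset c.txt): modified={a.txt, b.txt, c.txt} staged={none}
After op 6 (git add b.txt): modified={a.txt, c.txt} staged={b.txt}
After op 7 (modify b.txt): modified={a.txt, b.txt, c.txt} staged={b.txt}
After op 8 (git reset b.txt): modified={a.txt, b.txt, c.txt} staged={none}
After op 9 (git add c.txt): modified={a.txt, b.txt} staged={c.txt}
After op 10 (modify c.txt): modified={a.txt, b.txt, c.txt} staged={c.txt}
After op 11 (git add b.txt): modified={a.txt, c.txt} staged={b.txt, c.txt}
After op 12 (git add a.txt): modified={c.txt} staged={a.txt, b.txt, c.txt}
After op 13 (git add c.txt): modified={none} staged={a.txt, b.txt, c.txt}
After op 14 (modify b.txt): modified={b.txt} staged={a.txt, b.txt, c.txt}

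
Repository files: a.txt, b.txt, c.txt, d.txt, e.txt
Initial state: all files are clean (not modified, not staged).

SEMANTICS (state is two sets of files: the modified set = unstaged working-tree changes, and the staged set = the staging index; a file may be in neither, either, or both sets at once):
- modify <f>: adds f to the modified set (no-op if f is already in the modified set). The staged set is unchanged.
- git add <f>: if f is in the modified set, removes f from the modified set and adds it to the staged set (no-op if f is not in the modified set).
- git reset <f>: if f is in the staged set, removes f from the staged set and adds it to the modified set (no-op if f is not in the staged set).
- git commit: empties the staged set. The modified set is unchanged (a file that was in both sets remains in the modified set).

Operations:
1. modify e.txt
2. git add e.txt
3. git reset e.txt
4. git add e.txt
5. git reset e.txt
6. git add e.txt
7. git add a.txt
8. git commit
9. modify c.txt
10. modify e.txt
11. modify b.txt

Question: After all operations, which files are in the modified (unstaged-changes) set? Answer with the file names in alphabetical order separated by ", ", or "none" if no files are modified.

After op 1 (modify e.txt): modified={e.txt} staged={none}
After op 2 (git add e.txt): modified={none} staged={e.txt}
After op 3 (git reset e.txt): modified={e.txt} staged={none}
After op 4 (git add e.txt): modified={none} staged={e.txt}
After op 5 (git reset e.txt): modified={e.txt} staged={none}
After op 6 (git add e.txt): modified={none} staged={e.txt}
After op 7 (git add a.txt): modified={none} staged={e.txt}
After op 8 (git commit): modified={none} staged={none}
After op 9 (modify c.txt): modified={c.txt} staged={none}
After op 10 (modify e.txt): modified={c.txt, e.txt} staged={none}
After op 11 (modify b.txt): modified={b.txt, c.txt, e.txt} staged={none}

Answer: b.txt, c.txt, e.txt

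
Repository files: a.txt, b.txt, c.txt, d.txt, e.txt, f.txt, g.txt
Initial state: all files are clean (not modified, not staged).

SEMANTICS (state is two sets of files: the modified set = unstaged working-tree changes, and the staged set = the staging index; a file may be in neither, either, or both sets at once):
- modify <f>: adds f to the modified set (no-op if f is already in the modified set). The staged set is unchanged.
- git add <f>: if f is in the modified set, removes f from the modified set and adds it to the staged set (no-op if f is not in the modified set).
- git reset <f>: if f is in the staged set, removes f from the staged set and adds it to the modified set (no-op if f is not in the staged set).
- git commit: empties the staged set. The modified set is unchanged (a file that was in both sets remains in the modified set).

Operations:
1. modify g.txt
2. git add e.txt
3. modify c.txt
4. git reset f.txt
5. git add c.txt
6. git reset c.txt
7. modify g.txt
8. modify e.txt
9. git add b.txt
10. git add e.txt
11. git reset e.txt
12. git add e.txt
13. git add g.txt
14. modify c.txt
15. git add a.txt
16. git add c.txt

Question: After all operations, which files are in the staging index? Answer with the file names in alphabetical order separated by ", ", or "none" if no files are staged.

Answer: c.txt, e.txt, g.txt

Derivation:
After op 1 (modify g.txt): modified={g.txt} staged={none}
After op 2 (git add e.txt): modified={g.txt} staged={none}
After op 3 (modify c.txt): modified={c.txt, g.txt} staged={none}
After op 4 (git reset f.txt): modified={c.txt, g.txt} staged={none}
After op 5 (git add c.txt): modified={g.txt} staged={c.txt}
After op 6 (git reset c.txt): modified={c.txt, g.txt} staged={none}
After op 7 (modify g.txt): modified={c.txt, g.txt} staged={none}
After op 8 (modify e.txt): modified={c.txt, e.txt, g.txt} staged={none}
After op 9 (git add b.txt): modified={c.txt, e.txt, g.txt} staged={none}
After op 10 (git add e.txt): modified={c.txt, g.txt} staged={e.txt}
After op 11 (git reset e.txt): modified={c.txt, e.txt, g.txt} staged={none}
After op 12 (git add e.txt): modified={c.txt, g.txt} staged={e.txt}
After op 13 (git add g.txt): modified={c.txt} staged={e.txt, g.txt}
After op 14 (modify c.txt): modified={c.txt} staged={e.txt, g.txt}
After op 15 (git add a.txt): modified={c.txt} staged={e.txt, g.txt}
After op 16 (git add c.txt): modified={none} staged={c.txt, e.txt, g.txt}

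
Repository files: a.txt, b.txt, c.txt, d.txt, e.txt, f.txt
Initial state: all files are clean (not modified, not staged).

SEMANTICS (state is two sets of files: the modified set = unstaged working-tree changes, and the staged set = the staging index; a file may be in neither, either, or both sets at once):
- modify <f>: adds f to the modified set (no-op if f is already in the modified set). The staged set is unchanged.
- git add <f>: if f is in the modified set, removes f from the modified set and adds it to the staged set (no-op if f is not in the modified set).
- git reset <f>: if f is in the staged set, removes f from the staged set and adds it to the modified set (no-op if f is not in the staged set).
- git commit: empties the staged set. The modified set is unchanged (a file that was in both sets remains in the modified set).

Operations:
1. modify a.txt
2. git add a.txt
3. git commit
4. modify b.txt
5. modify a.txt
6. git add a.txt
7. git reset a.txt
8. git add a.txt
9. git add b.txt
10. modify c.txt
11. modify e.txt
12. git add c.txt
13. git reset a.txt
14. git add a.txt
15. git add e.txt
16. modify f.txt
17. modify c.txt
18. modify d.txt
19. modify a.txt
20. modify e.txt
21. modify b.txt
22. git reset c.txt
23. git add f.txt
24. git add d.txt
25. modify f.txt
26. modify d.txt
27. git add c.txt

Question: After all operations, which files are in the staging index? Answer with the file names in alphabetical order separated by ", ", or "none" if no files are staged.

After op 1 (modify a.txt): modified={a.txt} staged={none}
After op 2 (git add a.txt): modified={none} staged={a.txt}
After op 3 (git commit): modified={none} staged={none}
After op 4 (modify b.txt): modified={b.txt} staged={none}
After op 5 (modify a.txt): modified={a.txt, b.txt} staged={none}
After op 6 (git add a.txt): modified={b.txt} staged={a.txt}
After op 7 (git reset a.txt): modified={a.txt, b.txt} staged={none}
After op 8 (git add a.txt): modified={b.txt} staged={a.txt}
After op 9 (git add b.txt): modified={none} staged={a.txt, b.txt}
After op 10 (modify c.txt): modified={c.txt} staged={a.txt, b.txt}
After op 11 (modify e.txt): modified={c.txt, e.txt} staged={a.txt, b.txt}
After op 12 (git add c.txt): modified={e.txt} staged={a.txt, b.txt, c.txt}
After op 13 (git reset a.txt): modified={a.txt, e.txt} staged={b.txt, c.txt}
After op 14 (git add a.txt): modified={e.txt} staged={a.txt, b.txt, c.txt}
After op 15 (git add e.txt): modified={none} staged={a.txt, b.txt, c.txt, e.txt}
After op 16 (modify f.txt): modified={f.txt} staged={a.txt, b.txt, c.txt, e.txt}
After op 17 (modify c.txt): modified={c.txt, f.txt} staged={a.txt, b.txt, c.txt, e.txt}
After op 18 (modify d.txt): modified={c.txt, d.txt, f.txt} staged={a.txt, b.txt, c.txt, e.txt}
After op 19 (modify a.txt): modified={a.txt, c.txt, d.txt, f.txt} staged={a.txt, b.txt, c.txt, e.txt}
After op 20 (modify e.txt): modified={a.txt, c.txt, d.txt, e.txt, f.txt} staged={a.txt, b.txt, c.txt, e.txt}
After op 21 (modify b.txt): modified={a.txt, b.txt, c.txt, d.txt, e.txt, f.txt} staged={a.txt, b.txt, c.txt, e.txt}
After op 22 (git reset c.txt): modified={a.txt, b.txt, c.txt, d.txt, e.txt, f.txt} staged={a.txt, b.txt, e.txt}
After op 23 (git add f.txt): modified={a.txt, b.txt, c.txt, d.txt, e.txt} staged={a.txt, b.txt, e.txt, f.txt}
After op 24 (git add d.txt): modified={a.txt, b.txt, c.txt, e.txt} staged={a.txt, b.txt, d.txt, e.txt, f.txt}
After op 25 (modify f.txt): modified={a.txt, b.txt, c.txt, e.txt, f.txt} staged={a.txt, b.txt, d.txt, e.txt, f.txt}
After op 26 (modify d.txt): modified={a.txt, b.txt, c.txt, d.txt, e.txt, f.txt} staged={a.txt, b.txt, d.txt, e.txt, f.txt}
After op 27 (git add c.txt): modified={a.txt, b.txt, d.txt, e.txt, f.txt} staged={a.txt, b.txt, c.txt, d.txt, e.txt, f.txt}

Answer: a.txt, b.txt, c.txt, d.txt, e.txt, f.txt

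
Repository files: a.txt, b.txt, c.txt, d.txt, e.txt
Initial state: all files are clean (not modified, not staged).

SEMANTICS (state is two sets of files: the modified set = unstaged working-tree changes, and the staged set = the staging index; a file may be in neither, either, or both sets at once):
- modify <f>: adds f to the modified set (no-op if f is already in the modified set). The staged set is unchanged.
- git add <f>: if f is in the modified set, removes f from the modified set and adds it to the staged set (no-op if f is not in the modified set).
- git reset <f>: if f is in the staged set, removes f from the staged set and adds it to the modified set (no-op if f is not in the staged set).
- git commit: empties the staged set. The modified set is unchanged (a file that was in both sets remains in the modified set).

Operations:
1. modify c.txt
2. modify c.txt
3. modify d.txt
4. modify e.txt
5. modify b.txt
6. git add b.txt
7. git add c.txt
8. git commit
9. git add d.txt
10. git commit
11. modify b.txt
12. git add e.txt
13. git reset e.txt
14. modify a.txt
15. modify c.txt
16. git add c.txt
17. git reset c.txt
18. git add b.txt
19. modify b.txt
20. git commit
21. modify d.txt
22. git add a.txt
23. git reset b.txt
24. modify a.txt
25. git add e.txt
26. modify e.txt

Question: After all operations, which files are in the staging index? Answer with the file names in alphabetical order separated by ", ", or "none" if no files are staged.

After op 1 (modify c.txt): modified={c.txt} staged={none}
After op 2 (modify c.txt): modified={c.txt} staged={none}
After op 3 (modify d.txt): modified={c.txt, d.txt} staged={none}
After op 4 (modify e.txt): modified={c.txt, d.txt, e.txt} staged={none}
After op 5 (modify b.txt): modified={b.txt, c.txt, d.txt, e.txt} staged={none}
After op 6 (git add b.txt): modified={c.txt, d.txt, e.txt} staged={b.txt}
After op 7 (git add c.txt): modified={d.txt, e.txt} staged={b.txt, c.txt}
After op 8 (git commit): modified={d.txt, e.txt} staged={none}
After op 9 (git add d.txt): modified={e.txt} staged={d.txt}
After op 10 (git commit): modified={e.txt} staged={none}
After op 11 (modify b.txt): modified={b.txt, e.txt} staged={none}
After op 12 (git add e.txt): modified={b.txt} staged={e.txt}
After op 13 (git reset e.txt): modified={b.txt, e.txt} staged={none}
After op 14 (modify a.txt): modified={a.txt, b.txt, e.txt} staged={none}
After op 15 (modify c.txt): modified={a.txt, b.txt, c.txt, e.txt} staged={none}
After op 16 (git add c.txt): modified={a.txt, b.txt, e.txt} staged={c.txt}
After op 17 (git reset c.txt): modified={a.txt, b.txt, c.txt, e.txt} staged={none}
After op 18 (git add b.txt): modified={a.txt, c.txt, e.txt} staged={b.txt}
After op 19 (modify b.txt): modified={a.txt, b.txt, c.txt, e.txt} staged={b.txt}
After op 20 (git commit): modified={a.txt, b.txt, c.txt, e.txt} staged={none}
After op 21 (modify d.txt): modified={a.txt, b.txt, c.txt, d.txt, e.txt} staged={none}
After op 22 (git add a.txt): modified={b.txt, c.txt, d.txt, e.txt} staged={a.txt}
After op 23 (git reset b.txt): modified={b.txt, c.txt, d.txt, e.txt} staged={a.txt}
After op 24 (modify a.txt): modified={a.txt, b.txt, c.txt, d.txt, e.txt} staged={a.txt}
After op 25 (git add e.txt): modified={a.txt, b.txt, c.txt, d.txt} staged={a.txt, e.txt}
After op 26 (modify e.txt): modified={a.txt, b.txt, c.txt, d.txt, e.txt} staged={a.txt, e.txt}

Answer: a.txt, e.txt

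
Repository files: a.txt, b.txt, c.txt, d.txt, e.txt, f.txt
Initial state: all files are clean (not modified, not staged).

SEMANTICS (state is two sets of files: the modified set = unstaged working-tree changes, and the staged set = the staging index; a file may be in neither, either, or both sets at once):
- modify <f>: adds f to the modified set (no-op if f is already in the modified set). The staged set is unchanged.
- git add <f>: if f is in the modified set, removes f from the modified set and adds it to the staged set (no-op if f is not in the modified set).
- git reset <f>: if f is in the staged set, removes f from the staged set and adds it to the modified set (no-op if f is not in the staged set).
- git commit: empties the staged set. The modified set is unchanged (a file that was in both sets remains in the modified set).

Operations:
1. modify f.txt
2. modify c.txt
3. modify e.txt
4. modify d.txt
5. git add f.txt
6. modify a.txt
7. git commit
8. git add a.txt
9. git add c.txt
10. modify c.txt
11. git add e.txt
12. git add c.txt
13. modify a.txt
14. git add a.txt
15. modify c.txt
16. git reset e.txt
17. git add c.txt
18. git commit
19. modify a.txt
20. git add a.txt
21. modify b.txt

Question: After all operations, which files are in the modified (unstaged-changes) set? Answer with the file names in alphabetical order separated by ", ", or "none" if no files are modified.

After op 1 (modify f.txt): modified={f.txt} staged={none}
After op 2 (modify c.txt): modified={c.txt, f.txt} staged={none}
After op 3 (modify e.txt): modified={c.txt, e.txt, f.txt} staged={none}
After op 4 (modify d.txt): modified={c.txt, d.txt, e.txt, f.txt} staged={none}
After op 5 (git add f.txt): modified={c.txt, d.txt, e.txt} staged={f.txt}
After op 6 (modify a.txt): modified={a.txt, c.txt, d.txt, e.txt} staged={f.txt}
After op 7 (git commit): modified={a.txt, c.txt, d.txt, e.txt} staged={none}
After op 8 (git add a.txt): modified={c.txt, d.txt, e.txt} staged={a.txt}
After op 9 (git add c.txt): modified={d.txt, e.txt} staged={a.txt, c.txt}
After op 10 (modify c.txt): modified={c.txt, d.txt, e.txt} staged={a.txt, c.txt}
After op 11 (git add e.txt): modified={c.txt, d.txt} staged={a.txt, c.txt, e.txt}
After op 12 (git add c.txt): modified={d.txt} staged={a.txt, c.txt, e.txt}
After op 13 (modify a.txt): modified={a.txt, d.txt} staged={a.txt, c.txt, e.txt}
After op 14 (git add a.txt): modified={d.txt} staged={a.txt, c.txt, e.txt}
After op 15 (modify c.txt): modified={c.txt, d.txt} staged={a.txt, c.txt, e.txt}
After op 16 (git reset e.txt): modified={c.txt, d.txt, e.txt} staged={a.txt, c.txt}
After op 17 (git add c.txt): modified={d.txt, e.txt} staged={a.txt, c.txt}
After op 18 (git commit): modified={d.txt, e.txt} staged={none}
After op 19 (modify a.txt): modified={a.txt, d.txt, e.txt} staged={none}
After op 20 (git add a.txt): modified={d.txt, e.txt} staged={a.txt}
After op 21 (modify b.txt): modified={b.txt, d.txt, e.txt} staged={a.txt}

Answer: b.txt, d.txt, e.txt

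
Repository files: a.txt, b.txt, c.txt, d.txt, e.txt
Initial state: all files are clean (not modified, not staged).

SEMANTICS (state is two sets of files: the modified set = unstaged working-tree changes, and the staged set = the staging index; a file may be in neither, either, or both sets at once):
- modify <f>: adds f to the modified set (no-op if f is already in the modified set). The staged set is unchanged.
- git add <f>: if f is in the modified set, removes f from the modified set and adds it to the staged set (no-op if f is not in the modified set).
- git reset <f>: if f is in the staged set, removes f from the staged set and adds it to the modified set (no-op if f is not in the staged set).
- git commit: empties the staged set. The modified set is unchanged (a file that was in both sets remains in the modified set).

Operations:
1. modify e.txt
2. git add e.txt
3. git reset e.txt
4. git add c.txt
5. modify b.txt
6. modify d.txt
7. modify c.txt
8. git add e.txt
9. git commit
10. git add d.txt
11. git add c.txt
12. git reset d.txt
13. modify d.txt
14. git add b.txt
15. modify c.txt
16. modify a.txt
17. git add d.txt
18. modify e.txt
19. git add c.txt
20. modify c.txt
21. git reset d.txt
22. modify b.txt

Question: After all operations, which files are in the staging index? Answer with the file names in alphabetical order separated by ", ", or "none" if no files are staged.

Answer: b.txt, c.txt

Derivation:
After op 1 (modify e.txt): modified={e.txt} staged={none}
After op 2 (git add e.txt): modified={none} staged={e.txt}
After op 3 (git reset e.txt): modified={e.txt} staged={none}
After op 4 (git add c.txt): modified={e.txt} staged={none}
After op 5 (modify b.txt): modified={b.txt, e.txt} staged={none}
After op 6 (modify d.txt): modified={b.txt, d.txt, e.txt} staged={none}
After op 7 (modify c.txt): modified={b.txt, c.txt, d.txt, e.txt} staged={none}
After op 8 (git add e.txt): modified={b.txt, c.txt, d.txt} staged={e.txt}
After op 9 (git commit): modified={b.txt, c.txt, d.txt} staged={none}
After op 10 (git add d.txt): modified={b.txt, c.txt} staged={d.txt}
After op 11 (git add c.txt): modified={b.txt} staged={c.txt, d.txt}
After op 12 (git reset d.txt): modified={b.txt, d.txt} staged={c.txt}
After op 13 (modify d.txt): modified={b.txt, d.txt} staged={c.txt}
After op 14 (git add b.txt): modified={d.txt} staged={b.txt, c.txt}
After op 15 (modify c.txt): modified={c.txt, d.txt} staged={b.txt, c.txt}
After op 16 (modify a.txt): modified={a.txt, c.txt, d.txt} staged={b.txt, c.txt}
After op 17 (git add d.txt): modified={a.txt, c.txt} staged={b.txt, c.txt, d.txt}
After op 18 (modify e.txt): modified={a.txt, c.txt, e.txt} staged={b.txt, c.txt, d.txt}
After op 19 (git add c.txt): modified={a.txt, e.txt} staged={b.txt, c.txt, d.txt}
After op 20 (modify c.txt): modified={a.txt, c.txt, e.txt} staged={b.txt, c.txt, d.txt}
After op 21 (git reset d.txt): modified={a.txt, c.txt, d.txt, e.txt} staged={b.txt, c.txt}
After op 22 (modify b.txt): modified={a.txt, b.txt, c.txt, d.txt, e.txt} staged={b.txt, c.txt}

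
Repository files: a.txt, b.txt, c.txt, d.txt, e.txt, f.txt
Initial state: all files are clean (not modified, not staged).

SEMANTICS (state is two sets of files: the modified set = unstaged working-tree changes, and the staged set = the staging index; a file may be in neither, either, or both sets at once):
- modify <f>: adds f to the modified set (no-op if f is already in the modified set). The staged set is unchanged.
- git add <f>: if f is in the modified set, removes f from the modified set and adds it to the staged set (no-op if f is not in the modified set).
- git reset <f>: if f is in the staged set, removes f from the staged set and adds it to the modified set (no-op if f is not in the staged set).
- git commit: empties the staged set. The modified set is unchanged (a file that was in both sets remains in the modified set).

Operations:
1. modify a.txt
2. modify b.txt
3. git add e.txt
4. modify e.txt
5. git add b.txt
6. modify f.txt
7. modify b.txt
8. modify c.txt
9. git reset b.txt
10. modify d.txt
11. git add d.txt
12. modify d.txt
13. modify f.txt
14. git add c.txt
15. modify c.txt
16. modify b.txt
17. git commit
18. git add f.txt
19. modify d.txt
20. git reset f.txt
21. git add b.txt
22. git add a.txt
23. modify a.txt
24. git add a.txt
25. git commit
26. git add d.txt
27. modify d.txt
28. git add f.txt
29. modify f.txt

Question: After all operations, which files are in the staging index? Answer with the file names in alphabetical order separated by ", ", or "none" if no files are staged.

Answer: d.txt, f.txt

Derivation:
After op 1 (modify a.txt): modified={a.txt} staged={none}
After op 2 (modify b.txt): modified={a.txt, b.txt} staged={none}
After op 3 (git add e.txt): modified={a.txt, b.txt} staged={none}
After op 4 (modify e.txt): modified={a.txt, b.txt, e.txt} staged={none}
After op 5 (git add b.txt): modified={a.txt, e.txt} staged={b.txt}
After op 6 (modify f.txt): modified={a.txt, e.txt, f.txt} staged={b.txt}
After op 7 (modify b.txt): modified={a.txt, b.txt, e.txt, f.txt} staged={b.txt}
After op 8 (modify c.txt): modified={a.txt, b.txt, c.txt, e.txt, f.txt} staged={b.txt}
After op 9 (git reset b.txt): modified={a.txt, b.txt, c.txt, e.txt, f.txt} staged={none}
After op 10 (modify d.txt): modified={a.txt, b.txt, c.txt, d.txt, e.txt, f.txt} staged={none}
After op 11 (git add d.txt): modified={a.txt, b.txt, c.txt, e.txt, f.txt} staged={d.txt}
After op 12 (modify d.txt): modified={a.txt, b.txt, c.txt, d.txt, e.txt, f.txt} staged={d.txt}
After op 13 (modify f.txt): modified={a.txt, b.txt, c.txt, d.txt, e.txt, f.txt} staged={d.txt}
After op 14 (git add c.txt): modified={a.txt, b.txt, d.txt, e.txt, f.txt} staged={c.txt, d.txt}
After op 15 (modify c.txt): modified={a.txt, b.txt, c.txt, d.txt, e.txt, f.txt} staged={c.txt, d.txt}
After op 16 (modify b.txt): modified={a.txt, b.txt, c.txt, d.txt, e.txt, f.txt} staged={c.txt, d.txt}
After op 17 (git commit): modified={a.txt, b.txt, c.txt, d.txt, e.txt, f.txt} staged={none}
After op 18 (git add f.txt): modified={a.txt, b.txt, c.txt, d.txt, e.txt} staged={f.txt}
After op 19 (modify d.txt): modified={a.txt, b.txt, c.txt, d.txt, e.txt} staged={f.txt}
After op 20 (git reset f.txt): modified={a.txt, b.txt, c.txt, d.txt, e.txt, f.txt} staged={none}
After op 21 (git add b.txt): modified={a.txt, c.txt, d.txt, e.txt, f.txt} staged={b.txt}
After op 22 (git add a.txt): modified={c.txt, d.txt, e.txt, f.txt} staged={a.txt, b.txt}
After op 23 (modify a.txt): modified={a.txt, c.txt, d.txt, e.txt, f.txt} staged={a.txt, b.txt}
After op 24 (git add a.txt): modified={c.txt, d.txt, e.txt, f.txt} staged={a.txt, b.txt}
After op 25 (git commit): modified={c.txt, d.txt, e.txt, f.txt} staged={none}
After op 26 (git add d.txt): modified={c.txt, e.txt, f.txt} staged={d.txt}
After op 27 (modify d.txt): modified={c.txt, d.txt, e.txt, f.txt} staged={d.txt}
After op 28 (git add f.txt): modified={c.txt, d.txt, e.txt} staged={d.txt, f.txt}
After op 29 (modify f.txt): modified={c.txt, d.txt, e.txt, f.txt} staged={d.txt, f.txt}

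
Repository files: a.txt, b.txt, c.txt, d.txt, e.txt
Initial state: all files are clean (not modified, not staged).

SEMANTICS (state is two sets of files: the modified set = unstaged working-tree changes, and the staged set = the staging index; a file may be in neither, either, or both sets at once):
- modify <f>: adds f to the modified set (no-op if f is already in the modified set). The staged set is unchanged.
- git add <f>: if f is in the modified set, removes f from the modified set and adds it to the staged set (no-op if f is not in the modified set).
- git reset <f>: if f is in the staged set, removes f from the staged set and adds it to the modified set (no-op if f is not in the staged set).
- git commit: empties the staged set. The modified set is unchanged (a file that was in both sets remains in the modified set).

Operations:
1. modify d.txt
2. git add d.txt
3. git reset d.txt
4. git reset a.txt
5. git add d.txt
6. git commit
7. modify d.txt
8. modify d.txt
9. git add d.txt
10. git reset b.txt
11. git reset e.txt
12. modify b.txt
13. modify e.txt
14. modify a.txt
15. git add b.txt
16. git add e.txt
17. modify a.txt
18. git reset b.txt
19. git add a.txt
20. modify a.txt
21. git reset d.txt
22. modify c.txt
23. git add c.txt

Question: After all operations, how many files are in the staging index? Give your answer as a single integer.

After op 1 (modify d.txt): modified={d.txt} staged={none}
After op 2 (git add d.txt): modified={none} staged={d.txt}
After op 3 (git reset d.txt): modified={d.txt} staged={none}
After op 4 (git reset a.txt): modified={d.txt} staged={none}
After op 5 (git add d.txt): modified={none} staged={d.txt}
After op 6 (git commit): modified={none} staged={none}
After op 7 (modify d.txt): modified={d.txt} staged={none}
After op 8 (modify d.txt): modified={d.txt} staged={none}
After op 9 (git add d.txt): modified={none} staged={d.txt}
After op 10 (git reset b.txt): modified={none} staged={d.txt}
After op 11 (git reset e.txt): modified={none} staged={d.txt}
After op 12 (modify b.txt): modified={b.txt} staged={d.txt}
After op 13 (modify e.txt): modified={b.txt, e.txt} staged={d.txt}
After op 14 (modify a.txt): modified={a.txt, b.txt, e.txt} staged={d.txt}
After op 15 (git add b.txt): modified={a.txt, e.txt} staged={b.txt, d.txt}
After op 16 (git add e.txt): modified={a.txt} staged={b.txt, d.txt, e.txt}
After op 17 (modify a.txt): modified={a.txt} staged={b.txt, d.txt, e.txt}
After op 18 (git reset b.txt): modified={a.txt, b.txt} staged={d.txt, e.txt}
After op 19 (git add a.txt): modified={b.txt} staged={a.txt, d.txt, e.txt}
After op 20 (modify a.txt): modified={a.txt, b.txt} staged={a.txt, d.txt, e.txt}
After op 21 (git reset d.txt): modified={a.txt, b.txt, d.txt} staged={a.txt, e.txt}
After op 22 (modify c.txt): modified={a.txt, b.txt, c.txt, d.txt} staged={a.txt, e.txt}
After op 23 (git add c.txt): modified={a.txt, b.txt, d.txt} staged={a.txt, c.txt, e.txt}
Final staged set: {a.txt, c.txt, e.txt} -> count=3

Answer: 3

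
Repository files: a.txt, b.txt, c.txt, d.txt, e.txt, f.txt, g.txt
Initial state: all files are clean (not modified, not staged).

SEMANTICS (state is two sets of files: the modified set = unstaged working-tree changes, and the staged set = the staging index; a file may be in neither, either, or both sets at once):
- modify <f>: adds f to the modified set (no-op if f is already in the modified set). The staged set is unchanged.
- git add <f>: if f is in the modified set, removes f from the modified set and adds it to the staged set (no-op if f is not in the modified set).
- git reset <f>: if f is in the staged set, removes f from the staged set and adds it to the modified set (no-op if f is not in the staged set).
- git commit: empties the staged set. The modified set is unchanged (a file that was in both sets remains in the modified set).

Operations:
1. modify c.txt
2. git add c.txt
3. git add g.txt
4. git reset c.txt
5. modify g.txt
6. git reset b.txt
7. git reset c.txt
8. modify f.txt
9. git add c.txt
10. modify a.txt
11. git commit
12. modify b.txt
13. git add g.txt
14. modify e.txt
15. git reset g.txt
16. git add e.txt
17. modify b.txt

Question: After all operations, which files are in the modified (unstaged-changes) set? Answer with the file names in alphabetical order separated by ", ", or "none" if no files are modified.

Answer: a.txt, b.txt, f.txt, g.txt

Derivation:
After op 1 (modify c.txt): modified={c.txt} staged={none}
After op 2 (git add c.txt): modified={none} staged={c.txt}
After op 3 (git add g.txt): modified={none} staged={c.txt}
After op 4 (git reset c.txt): modified={c.txt} staged={none}
After op 5 (modify g.txt): modified={c.txt, g.txt} staged={none}
After op 6 (git reset b.txt): modified={c.txt, g.txt} staged={none}
After op 7 (git reset c.txt): modified={c.txt, g.txt} staged={none}
After op 8 (modify f.txt): modified={c.txt, f.txt, g.txt} staged={none}
After op 9 (git add c.txt): modified={f.txt, g.txt} staged={c.txt}
After op 10 (modify a.txt): modified={a.txt, f.txt, g.txt} staged={c.txt}
After op 11 (git commit): modified={a.txt, f.txt, g.txt} staged={none}
After op 12 (modify b.txt): modified={a.txt, b.txt, f.txt, g.txt} staged={none}
After op 13 (git add g.txt): modified={a.txt, b.txt, f.txt} staged={g.txt}
After op 14 (modify e.txt): modified={a.txt, b.txt, e.txt, f.txt} staged={g.txt}
After op 15 (git reset g.txt): modified={a.txt, b.txt, e.txt, f.txt, g.txt} staged={none}
After op 16 (git add e.txt): modified={a.txt, b.txt, f.txt, g.txt} staged={e.txt}
After op 17 (modify b.txt): modified={a.txt, b.txt, f.txt, g.txt} staged={e.txt}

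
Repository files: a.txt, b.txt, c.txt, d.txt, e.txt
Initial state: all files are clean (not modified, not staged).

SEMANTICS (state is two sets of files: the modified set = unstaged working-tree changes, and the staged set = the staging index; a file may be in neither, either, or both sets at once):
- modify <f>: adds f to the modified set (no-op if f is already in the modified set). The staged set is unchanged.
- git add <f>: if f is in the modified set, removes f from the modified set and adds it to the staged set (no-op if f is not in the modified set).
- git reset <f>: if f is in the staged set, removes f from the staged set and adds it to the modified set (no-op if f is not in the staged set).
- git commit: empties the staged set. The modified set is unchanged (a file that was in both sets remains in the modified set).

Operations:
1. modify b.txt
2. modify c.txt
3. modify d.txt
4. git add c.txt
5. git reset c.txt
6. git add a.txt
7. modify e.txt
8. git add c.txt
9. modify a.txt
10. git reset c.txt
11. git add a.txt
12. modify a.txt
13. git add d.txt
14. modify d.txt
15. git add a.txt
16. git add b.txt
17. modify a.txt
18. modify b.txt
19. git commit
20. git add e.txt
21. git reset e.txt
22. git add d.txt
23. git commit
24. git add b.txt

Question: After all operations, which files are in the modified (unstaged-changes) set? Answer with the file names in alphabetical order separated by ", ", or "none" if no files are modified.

Answer: a.txt, c.txt, e.txt

Derivation:
After op 1 (modify b.txt): modified={b.txt} staged={none}
After op 2 (modify c.txt): modified={b.txt, c.txt} staged={none}
After op 3 (modify d.txt): modified={b.txt, c.txt, d.txt} staged={none}
After op 4 (git add c.txt): modified={b.txt, d.txt} staged={c.txt}
After op 5 (git reset c.txt): modified={b.txt, c.txt, d.txt} staged={none}
After op 6 (git add a.txt): modified={b.txt, c.txt, d.txt} staged={none}
After op 7 (modify e.txt): modified={b.txt, c.txt, d.txt, e.txt} staged={none}
After op 8 (git add c.txt): modified={b.txt, d.txt, e.txt} staged={c.txt}
After op 9 (modify a.txt): modified={a.txt, b.txt, d.txt, e.txt} staged={c.txt}
After op 10 (git reset c.txt): modified={a.txt, b.txt, c.txt, d.txt, e.txt} staged={none}
After op 11 (git add a.txt): modified={b.txt, c.txt, d.txt, e.txt} staged={a.txt}
After op 12 (modify a.txt): modified={a.txt, b.txt, c.txt, d.txt, e.txt} staged={a.txt}
After op 13 (git add d.txt): modified={a.txt, b.txt, c.txt, e.txt} staged={a.txt, d.txt}
After op 14 (modify d.txt): modified={a.txt, b.txt, c.txt, d.txt, e.txt} staged={a.txt, d.txt}
After op 15 (git add a.txt): modified={b.txt, c.txt, d.txt, e.txt} staged={a.txt, d.txt}
After op 16 (git add b.txt): modified={c.txt, d.txt, e.txt} staged={a.txt, b.txt, d.txt}
After op 17 (modify a.txt): modified={a.txt, c.txt, d.txt, e.txt} staged={a.txt, b.txt, d.txt}
After op 18 (modify b.txt): modified={a.txt, b.txt, c.txt, d.txt, e.txt} staged={a.txt, b.txt, d.txt}
After op 19 (git commit): modified={a.txt, b.txt, c.txt, d.txt, e.txt} staged={none}
After op 20 (git add e.txt): modified={a.txt, b.txt, c.txt, d.txt} staged={e.txt}
After op 21 (git reset e.txt): modified={a.txt, b.txt, c.txt, d.txt, e.txt} staged={none}
After op 22 (git add d.txt): modified={a.txt, b.txt, c.txt, e.txt} staged={d.txt}
After op 23 (git commit): modified={a.txt, b.txt, c.txt, e.txt} staged={none}
After op 24 (git add b.txt): modified={a.txt, c.txt, e.txt} staged={b.txt}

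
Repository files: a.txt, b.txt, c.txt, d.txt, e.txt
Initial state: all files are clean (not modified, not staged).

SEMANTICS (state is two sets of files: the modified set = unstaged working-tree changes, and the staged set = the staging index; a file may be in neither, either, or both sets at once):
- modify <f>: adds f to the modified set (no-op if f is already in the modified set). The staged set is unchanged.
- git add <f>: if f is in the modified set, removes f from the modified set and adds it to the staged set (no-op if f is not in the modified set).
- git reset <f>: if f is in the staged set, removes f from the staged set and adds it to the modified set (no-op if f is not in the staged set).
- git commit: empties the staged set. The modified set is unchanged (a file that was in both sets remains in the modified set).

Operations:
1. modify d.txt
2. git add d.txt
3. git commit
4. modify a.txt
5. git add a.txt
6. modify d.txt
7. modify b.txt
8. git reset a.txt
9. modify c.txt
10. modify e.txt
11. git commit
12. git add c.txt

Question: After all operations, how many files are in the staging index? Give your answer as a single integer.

After op 1 (modify d.txt): modified={d.txt} staged={none}
After op 2 (git add d.txt): modified={none} staged={d.txt}
After op 3 (git commit): modified={none} staged={none}
After op 4 (modify a.txt): modified={a.txt} staged={none}
After op 5 (git add a.txt): modified={none} staged={a.txt}
After op 6 (modify d.txt): modified={d.txt} staged={a.txt}
After op 7 (modify b.txt): modified={b.txt, d.txt} staged={a.txt}
After op 8 (git reset a.txt): modified={a.txt, b.txt, d.txt} staged={none}
After op 9 (modify c.txt): modified={a.txt, b.txt, c.txt, d.txt} staged={none}
After op 10 (modify e.txt): modified={a.txt, b.txt, c.txt, d.txt, e.txt} staged={none}
After op 11 (git commit): modified={a.txt, b.txt, c.txt, d.txt, e.txt} staged={none}
After op 12 (git add c.txt): modified={a.txt, b.txt, d.txt, e.txt} staged={c.txt}
Final staged set: {c.txt} -> count=1

Answer: 1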